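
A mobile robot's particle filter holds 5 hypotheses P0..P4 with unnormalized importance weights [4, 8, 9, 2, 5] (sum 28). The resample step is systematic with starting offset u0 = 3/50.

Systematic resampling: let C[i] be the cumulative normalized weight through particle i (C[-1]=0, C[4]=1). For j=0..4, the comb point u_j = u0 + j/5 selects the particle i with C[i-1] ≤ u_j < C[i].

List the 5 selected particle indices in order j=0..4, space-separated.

0 1 2 2 4

C = [1/7, 3/7, 3/4, 23/28, 1]
j=0: u_0=3/50 ∈ [0, 1/7) → index 0
j=1: u_1=13/50 ∈ [1/7, 3/7) → index 1
j=2: u_2=23/50 ∈ [3/7, 3/4) → index 2
j=3: u_3=33/50 ∈ [3/7, 3/4) → index 2
j=4: u_4=43/50 ∈ [23/28, 1) → index 4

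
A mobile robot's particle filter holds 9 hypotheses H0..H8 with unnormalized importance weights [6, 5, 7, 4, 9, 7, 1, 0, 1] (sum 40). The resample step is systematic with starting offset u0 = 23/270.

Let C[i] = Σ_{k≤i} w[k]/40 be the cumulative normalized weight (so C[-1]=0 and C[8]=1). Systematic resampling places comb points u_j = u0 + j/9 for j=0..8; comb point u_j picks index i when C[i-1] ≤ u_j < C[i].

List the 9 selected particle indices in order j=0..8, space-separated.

C = [3/20, 11/40, 9/20, 11/20, 31/40, 19/20, 39/40, 39/40, 1]
j=0: u_0=23/270 ∈ [0, 3/20) → index 0
j=1: u_1=53/270 ∈ [3/20, 11/40) → index 1
j=2: u_2=83/270 ∈ [11/40, 9/20) → index 2
j=3: u_3=113/270 ∈ [11/40, 9/20) → index 2
j=4: u_4=143/270 ∈ [9/20, 11/20) → index 3
j=5: u_5=173/270 ∈ [11/20, 31/40) → index 4
j=6: u_6=203/270 ∈ [11/20, 31/40) → index 4
j=7: u_7=233/270 ∈ [31/40, 19/20) → index 5
j=8: u_8=263/270 ∈ [19/20, 39/40) → index 6

0 1 2 2 3 4 4 5 6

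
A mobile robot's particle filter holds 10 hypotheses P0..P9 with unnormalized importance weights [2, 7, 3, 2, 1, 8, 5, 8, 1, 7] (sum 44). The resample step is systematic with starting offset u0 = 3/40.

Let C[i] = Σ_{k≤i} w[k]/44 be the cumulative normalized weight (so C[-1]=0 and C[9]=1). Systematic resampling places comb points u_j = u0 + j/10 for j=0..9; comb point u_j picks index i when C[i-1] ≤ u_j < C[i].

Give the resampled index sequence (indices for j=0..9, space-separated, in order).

1 1 3 5 5 6 7 7 9 9

C = [1/22, 9/44, 3/11, 7/22, 15/44, 23/44, 7/11, 9/11, 37/44, 1]
j=0: u_0=3/40 ∈ [1/22, 9/44) → index 1
j=1: u_1=7/40 ∈ [1/22, 9/44) → index 1
j=2: u_2=11/40 ∈ [3/11, 7/22) → index 3
j=3: u_3=3/8 ∈ [15/44, 23/44) → index 5
j=4: u_4=19/40 ∈ [15/44, 23/44) → index 5
j=5: u_5=23/40 ∈ [23/44, 7/11) → index 6
j=6: u_6=27/40 ∈ [7/11, 9/11) → index 7
j=7: u_7=31/40 ∈ [7/11, 9/11) → index 7
j=8: u_8=7/8 ∈ [37/44, 1) → index 9
j=9: u_9=39/40 ∈ [37/44, 1) → index 9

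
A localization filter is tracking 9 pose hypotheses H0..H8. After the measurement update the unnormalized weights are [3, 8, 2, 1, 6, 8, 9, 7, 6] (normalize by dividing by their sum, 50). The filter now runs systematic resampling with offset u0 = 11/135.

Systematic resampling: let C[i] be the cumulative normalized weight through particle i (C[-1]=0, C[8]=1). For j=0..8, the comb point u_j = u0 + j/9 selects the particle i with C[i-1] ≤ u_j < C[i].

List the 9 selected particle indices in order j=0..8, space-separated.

1 1 4 5 5 6 7 7 8

C = [3/50, 11/50, 13/50, 7/25, 2/5, 14/25, 37/50, 22/25, 1]
j=0: u_0=11/135 ∈ [3/50, 11/50) → index 1
j=1: u_1=26/135 ∈ [3/50, 11/50) → index 1
j=2: u_2=41/135 ∈ [7/25, 2/5) → index 4
j=3: u_3=56/135 ∈ [2/5, 14/25) → index 5
j=4: u_4=71/135 ∈ [2/5, 14/25) → index 5
j=5: u_5=86/135 ∈ [14/25, 37/50) → index 6
j=6: u_6=101/135 ∈ [37/50, 22/25) → index 7
j=7: u_7=116/135 ∈ [37/50, 22/25) → index 7
j=8: u_8=131/135 ∈ [22/25, 1) → index 8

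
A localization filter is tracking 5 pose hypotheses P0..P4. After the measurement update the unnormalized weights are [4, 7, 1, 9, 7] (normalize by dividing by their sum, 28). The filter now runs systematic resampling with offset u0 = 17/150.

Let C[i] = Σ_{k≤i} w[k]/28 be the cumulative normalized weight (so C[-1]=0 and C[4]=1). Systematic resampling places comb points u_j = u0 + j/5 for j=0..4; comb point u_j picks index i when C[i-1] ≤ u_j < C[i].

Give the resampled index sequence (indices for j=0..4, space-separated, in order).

0 1 3 3 4

C = [1/7, 11/28, 3/7, 3/4, 1]
j=0: u_0=17/150 ∈ [0, 1/7) → index 0
j=1: u_1=47/150 ∈ [1/7, 11/28) → index 1
j=2: u_2=77/150 ∈ [3/7, 3/4) → index 3
j=3: u_3=107/150 ∈ [3/7, 3/4) → index 3
j=4: u_4=137/150 ∈ [3/4, 1) → index 4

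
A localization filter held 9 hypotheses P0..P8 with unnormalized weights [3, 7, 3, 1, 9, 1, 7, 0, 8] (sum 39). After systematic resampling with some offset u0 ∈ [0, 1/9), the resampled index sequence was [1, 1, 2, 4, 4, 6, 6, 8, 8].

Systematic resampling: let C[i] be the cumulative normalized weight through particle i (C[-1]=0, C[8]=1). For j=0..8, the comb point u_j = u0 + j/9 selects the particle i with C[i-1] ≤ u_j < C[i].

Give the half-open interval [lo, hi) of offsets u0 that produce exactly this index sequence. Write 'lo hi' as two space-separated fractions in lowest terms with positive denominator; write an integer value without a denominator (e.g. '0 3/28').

1/13 1/9

C = [1/13, 10/39, 1/3, 14/39, 23/39, 8/13, 31/39, 31/39, 1]
j=0 picked index 1: u0 ∈ [1/13, 10/39)
j=1 picked index 1: u0 ∈ [-4/117, 17/117)
j=2 picked index 2: u0 ∈ [4/117, 1/9)
j=3 picked index 4: u0 ∈ [1/39, 10/39)
j=4 picked index 4: u0 ∈ [-10/117, 17/117)
j=5 picked index 6: u0 ∈ [7/117, 28/117)
j=6 picked index 6: u0 ∈ [-2/39, 5/39)
j=7 picked index 8: u0 ∈ [2/117, 2/9)
j=8 picked index 8: u0 ∈ [-11/117, 1/9)
intersection: [1/13, 1/9)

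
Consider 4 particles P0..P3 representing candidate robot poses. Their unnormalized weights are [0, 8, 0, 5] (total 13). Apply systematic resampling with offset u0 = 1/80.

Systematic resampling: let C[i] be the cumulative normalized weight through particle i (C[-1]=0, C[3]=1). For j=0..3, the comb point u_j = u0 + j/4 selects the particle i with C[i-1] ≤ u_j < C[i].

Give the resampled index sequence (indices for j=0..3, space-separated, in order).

1 1 1 3

C = [0, 8/13, 8/13, 1]
j=0: u_0=1/80 ∈ [0, 8/13) → index 1
j=1: u_1=21/80 ∈ [0, 8/13) → index 1
j=2: u_2=41/80 ∈ [0, 8/13) → index 1
j=3: u_3=61/80 ∈ [8/13, 1) → index 3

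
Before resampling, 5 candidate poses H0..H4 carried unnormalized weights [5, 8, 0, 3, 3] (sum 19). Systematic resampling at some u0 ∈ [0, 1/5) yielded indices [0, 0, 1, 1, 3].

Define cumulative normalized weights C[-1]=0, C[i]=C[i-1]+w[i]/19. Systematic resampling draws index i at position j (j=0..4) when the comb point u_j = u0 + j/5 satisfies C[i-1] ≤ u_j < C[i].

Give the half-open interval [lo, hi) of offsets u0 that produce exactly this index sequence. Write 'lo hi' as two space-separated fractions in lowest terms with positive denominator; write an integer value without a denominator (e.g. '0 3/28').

0 4/95

C = [5/19, 13/19, 13/19, 16/19, 1]
j=0 picked index 0: u0 ∈ [0, 5/19)
j=1 picked index 0: u0 ∈ [-1/5, 6/95)
j=2 picked index 1: u0 ∈ [-13/95, 27/95)
j=3 picked index 1: u0 ∈ [-32/95, 8/95)
j=4 picked index 3: u0 ∈ [-11/95, 4/95)
intersection: [0, 4/95)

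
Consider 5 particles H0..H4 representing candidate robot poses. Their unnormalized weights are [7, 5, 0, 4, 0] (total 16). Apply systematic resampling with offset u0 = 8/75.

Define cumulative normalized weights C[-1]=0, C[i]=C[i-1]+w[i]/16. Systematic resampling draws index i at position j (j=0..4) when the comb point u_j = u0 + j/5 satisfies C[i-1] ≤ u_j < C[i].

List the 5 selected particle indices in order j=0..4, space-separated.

0 0 1 1 3

C = [7/16, 3/4, 3/4, 1, 1]
j=0: u_0=8/75 ∈ [0, 7/16) → index 0
j=1: u_1=23/75 ∈ [0, 7/16) → index 0
j=2: u_2=38/75 ∈ [7/16, 3/4) → index 1
j=3: u_3=53/75 ∈ [7/16, 3/4) → index 1
j=4: u_4=68/75 ∈ [3/4, 1) → index 3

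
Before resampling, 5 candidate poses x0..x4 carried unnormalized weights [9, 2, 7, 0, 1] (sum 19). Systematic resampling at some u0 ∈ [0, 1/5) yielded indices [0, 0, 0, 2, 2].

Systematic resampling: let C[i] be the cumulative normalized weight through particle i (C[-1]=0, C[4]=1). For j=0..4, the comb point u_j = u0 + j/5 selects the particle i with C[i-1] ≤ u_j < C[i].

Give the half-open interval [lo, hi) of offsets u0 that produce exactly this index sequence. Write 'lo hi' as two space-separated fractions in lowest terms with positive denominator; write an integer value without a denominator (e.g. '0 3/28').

C = [9/19, 11/19, 18/19, 18/19, 1]
j=0 picked index 0: u0 ∈ [0, 9/19)
j=1 picked index 0: u0 ∈ [-1/5, 26/95)
j=2 picked index 0: u0 ∈ [-2/5, 7/95)
j=3 picked index 2: u0 ∈ [-2/95, 33/95)
j=4 picked index 2: u0 ∈ [-21/95, 14/95)
intersection: [0, 7/95)

0 7/95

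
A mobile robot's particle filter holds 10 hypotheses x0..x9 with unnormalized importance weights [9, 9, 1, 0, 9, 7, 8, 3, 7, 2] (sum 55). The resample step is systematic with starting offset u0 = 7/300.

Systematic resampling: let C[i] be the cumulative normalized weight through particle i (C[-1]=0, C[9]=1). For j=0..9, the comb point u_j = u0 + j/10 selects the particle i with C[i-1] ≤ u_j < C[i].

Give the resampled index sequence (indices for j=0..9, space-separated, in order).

C = [9/55, 18/55, 19/55, 19/55, 28/55, 7/11, 43/55, 46/55, 53/55, 1]
j=0: u_0=7/300 ∈ [0, 9/55) → index 0
j=1: u_1=37/300 ∈ [0, 9/55) → index 0
j=2: u_2=67/300 ∈ [9/55, 18/55) → index 1
j=3: u_3=97/300 ∈ [9/55, 18/55) → index 1
j=4: u_4=127/300 ∈ [19/55, 28/55) → index 4
j=5: u_5=157/300 ∈ [28/55, 7/11) → index 5
j=6: u_6=187/300 ∈ [28/55, 7/11) → index 5
j=7: u_7=217/300 ∈ [7/11, 43/55) → index 6
j=8: u_8=247/300 ∈ [43/55, 46/55) → index 7
j=9: u_9=277/300 ∈ [46/55, 53/55) → index 8

0 0 1 1 4 5 5 6 7 8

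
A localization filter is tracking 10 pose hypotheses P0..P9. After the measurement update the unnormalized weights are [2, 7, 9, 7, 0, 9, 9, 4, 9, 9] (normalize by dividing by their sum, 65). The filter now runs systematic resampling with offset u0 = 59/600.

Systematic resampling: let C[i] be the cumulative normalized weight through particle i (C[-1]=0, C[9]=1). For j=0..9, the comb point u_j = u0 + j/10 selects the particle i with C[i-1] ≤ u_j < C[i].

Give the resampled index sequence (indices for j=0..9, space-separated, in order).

1 2 3 5 5 6 7 8 9 9

C = [2/65, 9/65, 18/65, 5/13, 5/13, 34/65, 43/65, 47/65, 56/65, 1]
j=0: u_0=59/600 ∈ [2/65, 9/65) → index 1
j=1: u_1=119/600 ∈ [9/65, 18/65) → index 2
j=2: u_2=179/600 ∈ [18/65, 5/13) → index 3
j=3: u_3=239/600 ∈ [5/13, 34/65) → index 5
j=4: u_4=299/600 ∈ [5/13, 34/65) → index 5
j=5: u_5=359/600 ∈ [34/65, 43/65) → index 6
j=6: u_6=419/600 ∈ [43/65, 47/65) → index 7
j=7: u_7=479/600 ∈ [47/65, 56/65) → index 8
j=8: u_8=539/600 ∈ [56/65, 1) → index 9
j=9: u_9=599/600 ∈ [56/65, 1) → index 9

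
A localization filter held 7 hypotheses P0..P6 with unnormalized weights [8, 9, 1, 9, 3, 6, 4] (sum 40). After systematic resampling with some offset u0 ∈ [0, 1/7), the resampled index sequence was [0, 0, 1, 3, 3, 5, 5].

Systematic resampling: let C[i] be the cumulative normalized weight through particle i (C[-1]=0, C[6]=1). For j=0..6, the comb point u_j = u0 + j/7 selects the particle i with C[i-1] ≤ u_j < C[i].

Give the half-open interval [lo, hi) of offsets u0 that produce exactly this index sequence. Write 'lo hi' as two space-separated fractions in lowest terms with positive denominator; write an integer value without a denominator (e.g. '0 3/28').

1/28 3/70

C = [1/5, 17/40, 9/20, 27/40, 3/4, 9/10, 1]
j=0 picked index 0: u0 ∈ [0, 1/5)
j=1 picked index 0: u0 ∈ [-1/7, 2/35)
j=2 picked index 1: u0 ∈ [-3/35, 39/280)
j=3 picked index 3: u0 ∈ [3/140, 69/280)
j=4 picked index 3: u0 ∈ [-17/140, 29/280)
j=5 picked index 5: u0 ∈ [1/28, 13/70)
j=6 picked index 5: u0 ∈ [-3/28, 3/70)
intersection: [1/28, 3/70)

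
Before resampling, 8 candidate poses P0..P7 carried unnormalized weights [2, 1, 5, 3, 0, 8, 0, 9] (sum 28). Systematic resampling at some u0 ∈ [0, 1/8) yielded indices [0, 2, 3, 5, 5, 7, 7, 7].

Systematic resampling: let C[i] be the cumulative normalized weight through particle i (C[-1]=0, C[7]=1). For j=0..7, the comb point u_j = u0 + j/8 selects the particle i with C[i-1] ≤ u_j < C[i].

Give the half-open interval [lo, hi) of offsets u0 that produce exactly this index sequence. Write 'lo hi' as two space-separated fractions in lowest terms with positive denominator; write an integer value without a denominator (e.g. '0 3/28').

C = [1/14, 3/28, 2/7, 11/28, 11/28, 19/28, 19/28, 1]
j=0 picked index 0: u0 ∈ [0, 1/14)
j=1 picked index 2: u0 ∈ [-1/56, 9/56)
j=2 picked index 3: u0 ∈ [1/28, 1/7)
j=3 picked index 5: u0 ∈ [1/56, 17/56)
j=4 picked index 5: u0 ∈ [-3/28, 5/28)
j=5 picked index 7: u0 ∈ [3/56, 3/8)
j=6 picked index 7: u0 ∈ [-1/14, 1/4)
j=7 picked index 7: u0 ∈ [-11/56, 1/8)
intersection: [3/56, 1/14)

3/56 1/14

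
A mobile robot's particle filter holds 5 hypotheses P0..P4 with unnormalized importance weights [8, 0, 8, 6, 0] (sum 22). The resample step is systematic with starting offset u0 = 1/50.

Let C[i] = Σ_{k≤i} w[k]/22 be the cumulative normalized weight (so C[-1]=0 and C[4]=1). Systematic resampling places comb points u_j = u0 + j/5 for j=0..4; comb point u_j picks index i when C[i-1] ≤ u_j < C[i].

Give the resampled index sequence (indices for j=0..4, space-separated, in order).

C = [4/11, 4/11, 8/11, 1, 1]
j=0: u_0=1/50 ∈ [0, 4/11) → index 0
j=1: u_1=11/50 ∈ [0, 4/11) → index 0
j=2: u_2=21/50 ∈ [4/11, 8/11) → index 2
j=3: u_3=31/50 ∈ [4/11, 8/11) → index 2
j=4: u_4=41/50 ∈ [8/11, 1) → index 3

0 0 2 2 3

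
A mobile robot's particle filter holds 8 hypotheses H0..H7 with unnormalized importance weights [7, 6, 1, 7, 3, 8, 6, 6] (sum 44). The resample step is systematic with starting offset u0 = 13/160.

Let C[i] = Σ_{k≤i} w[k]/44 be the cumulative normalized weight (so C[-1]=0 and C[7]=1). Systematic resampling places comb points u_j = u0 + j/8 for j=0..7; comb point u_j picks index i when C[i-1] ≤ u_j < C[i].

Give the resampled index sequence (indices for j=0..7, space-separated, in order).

0 1 3 3 5 5 6 7

C = [7/44, 13/44, 7/22, 21/44, 6/11, 8/11, 19/22, 1]
j=0: u_0=13/160 ∈ [0, 7/44) → index 0
j=1: u_1=33/160 ∈ [7/44, 13/44) → index 1
j=2: u_2=53/160 ∈ [7/22, 21/44) → index 3
j=3: u_3=73/160 ∈ [7/22, 21/44) → index 3
j=4: u_4=93/160 ∈ [6/11, 8/11) → index 5
j=5: u_5=113/160 ∈ [6/11, 8/11) → index 5
j=6: u_6=133/160 ∈ [8/11, 19/22) → index 6
j=7: u_7=153/160 ∈ [19/22, 1) → index 7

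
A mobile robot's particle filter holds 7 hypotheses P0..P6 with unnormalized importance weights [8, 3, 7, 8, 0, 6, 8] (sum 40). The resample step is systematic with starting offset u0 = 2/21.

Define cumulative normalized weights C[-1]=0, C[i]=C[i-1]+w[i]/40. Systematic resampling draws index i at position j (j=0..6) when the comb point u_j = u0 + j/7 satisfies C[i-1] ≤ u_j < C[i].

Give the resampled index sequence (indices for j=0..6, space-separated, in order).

C = [1/5, 11/40, 9/20, 13/20, 13/20, 4/5, 1]
j=0: u_0=2/21 ∈ [0, 1/5) → index 0
j=1: u_1=5/21 ∈ [1/5, 11/40) → index 1
j=2: u_2=8/21 ∈ [11/40, 9/20) → index 2
j=3: u_3=11/21 ∈ [9/20, 13/20) → index 3
j=4: u_4=2/3 ∈ [13/20, 4/5) → index 5
j=5: u_5=17/21 ∈ [4/5, 1) → index 6
j=6: u_6=20/21 ∈ [4/5, 1) → index 6

0 1 2 3 5 6 6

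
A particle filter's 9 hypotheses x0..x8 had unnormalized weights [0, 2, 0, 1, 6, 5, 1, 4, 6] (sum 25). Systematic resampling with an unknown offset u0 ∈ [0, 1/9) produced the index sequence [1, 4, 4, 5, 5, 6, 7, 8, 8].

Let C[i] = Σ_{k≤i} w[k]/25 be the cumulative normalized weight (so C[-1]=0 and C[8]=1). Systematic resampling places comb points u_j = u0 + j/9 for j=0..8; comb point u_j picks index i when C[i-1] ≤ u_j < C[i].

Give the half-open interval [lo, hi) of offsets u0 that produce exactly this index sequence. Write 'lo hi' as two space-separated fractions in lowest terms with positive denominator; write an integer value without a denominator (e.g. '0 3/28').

2/75 2/45

C = [0, 2/25, 2/25, 3/25, 9/25, 14/25, 3/5, 19/25, 1]
j=0 picked index 1: u0 ∈ [0, 2/25)
j=1 picked index 4: u0 ∈ [2/225, 56/225)
j=2 picked index 4: u0 ∈ [-23/225, 31/225)
j=3 picked index 5: u0 ∈ [2/75, 17/75)
j=4 picked index 5: u0 ∈ [-19/225, 26/225)
j=5 picked index 6: u0 ∈ [1/225, 2/45)
j=6 picked index 7: u0 ∈ [-1/15, 7/75)
j=7 picked index 8: u0 ∈ [-4/225, 2/9)
j=8 picked index 8: u0 ∈ [-29/225, 1/9)
intersection: [2/75, 2/45)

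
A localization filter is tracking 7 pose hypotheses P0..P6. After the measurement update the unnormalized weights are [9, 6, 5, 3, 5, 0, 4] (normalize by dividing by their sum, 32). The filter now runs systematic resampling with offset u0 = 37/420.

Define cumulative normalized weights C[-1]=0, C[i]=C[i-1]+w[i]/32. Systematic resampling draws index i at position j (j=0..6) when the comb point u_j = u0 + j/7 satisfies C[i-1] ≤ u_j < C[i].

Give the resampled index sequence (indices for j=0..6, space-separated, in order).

0 0 1 2 3 4 6

C = [9/32, 15/32, 5/8, 23/32, 7/8, 7/8, 1]
j=0: u_0=37/420 ∈ [0, 9/32) → index 0
j=1: u_1=97/420 ∈ [0, 9/32) → index 0
j=2: u_2=157/420 ∈ [9/32, 15/32) → index 1
j=3: u_3=31/60 ∈ [15/32, 5/8) → index 2
j=4: u_4=277/420 ∈ [5/8, 23/32) → index 3
j=5: u_5=337/420 ∈ [23/32, 7/8) → index 4
j=6: u_6=397/420 ∈ [7/8, 1) → index 6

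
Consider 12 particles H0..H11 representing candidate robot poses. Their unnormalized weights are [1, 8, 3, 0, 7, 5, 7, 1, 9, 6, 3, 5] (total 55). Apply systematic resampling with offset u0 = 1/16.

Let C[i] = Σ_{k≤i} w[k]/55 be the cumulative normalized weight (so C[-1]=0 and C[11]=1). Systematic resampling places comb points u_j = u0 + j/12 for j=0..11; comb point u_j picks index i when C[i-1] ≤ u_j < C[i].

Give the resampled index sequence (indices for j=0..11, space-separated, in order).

1 1 4 4 5 6 6 8 8 9 10 11

C = [1/55, 9/55, 12/55, 12/55, 19/55, 24/55, 31/55, 32/55, 41/55, 47/55, 10/11, 1]
j=0: u_0=1/16 ∈ [1/55, 9/55) → index 1
j=1: u_1=7/48 ∈ [1/55, 9/55) → index 1
j=2: u_2=11/48 ∈ [12/55, 19/55) → index 4
j=3: u_3=5/16 ∈ [12/55, 19/55) → index 4
j=4: u_4=19/48 ∈ [19/55, 24/55) → index 5
j=5: u_5=23/48 ∈ [24/55, 31/55) → index 6
j=6: u_6=9/16 ∈ [24/55, 31/55) → index 6
j=7: u_7=31/48 ∈ [32/55, 41/55) → index 8
j=8: u_8=35/48 ∈ [32/55, 41/55) → index 8
j=9: u_9=13/16 ∈ [41/55, 47/55) → index 9
j=10: u_10=43/48 ∈ [47/55, 10/11) → index 10
j=11: u_11=47/48 ∈ [10/11, 1) → index 11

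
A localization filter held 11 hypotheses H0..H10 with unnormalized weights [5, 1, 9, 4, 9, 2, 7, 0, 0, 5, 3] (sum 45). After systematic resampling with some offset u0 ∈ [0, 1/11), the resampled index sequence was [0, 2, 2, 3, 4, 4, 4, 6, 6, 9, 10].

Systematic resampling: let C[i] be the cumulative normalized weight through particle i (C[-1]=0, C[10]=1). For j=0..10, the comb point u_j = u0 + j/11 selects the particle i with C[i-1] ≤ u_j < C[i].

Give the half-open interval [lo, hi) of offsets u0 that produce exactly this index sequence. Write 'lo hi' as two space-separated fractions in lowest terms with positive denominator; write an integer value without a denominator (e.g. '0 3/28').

2/33 38/495

C = [1/9, 2/15, 1/3, 19/45, 28/45, 2/3, 37/45, 37/45, 37/45, 14/15, 1]
j=0 picked index 0: u0 ∈ [0, 1/9)
j=1 picked index 2: u0 ∈ [7/165, 8/33)
j=2 picked index 2: u0 ∈ [-8/165, 5/33)
j=3 picked index 3: u0 ∈ [2/33, 74/495)
j=4 picked index 4: u0 ∈ [29/495, 128/495)
j=5 picked index 4: u0 ∈ [-16/495, 83/495)
j=6 picked index 4: u0 ∈ [-61/495, 38/495)
j=7 picked index 6: u0 ∈ [1/33, 92/495)
j=8 picked index 6: u0 ∈ [-2/33, 47/495)
j=9 picked index 9: u0 ∈ [2/495, 19/165)
j=10 picked index 10: u0 ∈ [4/165, 1/11)
intersection: [2/33, 38/495)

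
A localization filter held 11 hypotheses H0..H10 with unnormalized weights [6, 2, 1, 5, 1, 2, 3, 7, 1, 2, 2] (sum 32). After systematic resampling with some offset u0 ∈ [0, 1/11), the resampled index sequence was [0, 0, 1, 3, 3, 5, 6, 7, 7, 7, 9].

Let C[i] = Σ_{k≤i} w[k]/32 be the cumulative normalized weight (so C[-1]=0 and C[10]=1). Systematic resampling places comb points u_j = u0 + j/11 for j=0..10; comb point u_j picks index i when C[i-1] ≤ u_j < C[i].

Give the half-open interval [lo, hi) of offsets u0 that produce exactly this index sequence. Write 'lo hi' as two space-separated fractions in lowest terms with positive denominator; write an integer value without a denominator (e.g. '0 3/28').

5/352 9/352

C = [3/16, 1/4, 9/32, 7/16, 15/32, 17/32, 5/8, 27/32, 7/8, 15/16, 1]
j=0 picked index 0: u0 ∈ [0, 3/16)
j=1 picked index 0: u0 ∈ [-1/11, 17/176)
j=2 picked index 1: u0 ∈ [1/176, 3/44)
j=3 picked index 3: u0 ∈ [3/352, 29/176)
j=4 picked index 3: u0 ∈ [-29/352, 13/176)
j=5 picked index 5: u0 ∈ [5/352, 27/352)
j=6 picked index 6: u0 ∈ [-5/352, 7/88)
j=7 picked index 7: u0 ∈ [-1/88, 73/352)
j=8 picked index 7: u0 ∈ [-9/88, 41/352)
j=9 picked index 7: u0 ∈ [-17/88, 9/352)
j=10 picked index 9: u0 ∈ [-3/88, 5/176)
intersection: [5/352, 9/352)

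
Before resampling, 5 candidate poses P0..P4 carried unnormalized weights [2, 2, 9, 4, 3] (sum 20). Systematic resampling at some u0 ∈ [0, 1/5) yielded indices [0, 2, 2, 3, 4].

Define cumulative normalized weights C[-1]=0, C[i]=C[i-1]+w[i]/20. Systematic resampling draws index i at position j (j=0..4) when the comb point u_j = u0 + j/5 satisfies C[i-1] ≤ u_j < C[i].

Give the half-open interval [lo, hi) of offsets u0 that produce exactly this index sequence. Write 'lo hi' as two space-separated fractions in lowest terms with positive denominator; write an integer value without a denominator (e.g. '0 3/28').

1/20 1/10

C = [1/10, 1/5, 13/20, 17/20, 1]
j=0 picked index 0: u0 ∈ [0, 1/10)
j=1 picked index 2: u0 ∈ [0, 9/20)
j=2 picked index 2: u0 ∈ [-1/5, 1/4)
j=3 picked index 3: u0 ∈ [1/20, 1/4)
j=4 picked index 4: u0 ∈ [1/20, 1/5)
intersection: [1/20, 1/10)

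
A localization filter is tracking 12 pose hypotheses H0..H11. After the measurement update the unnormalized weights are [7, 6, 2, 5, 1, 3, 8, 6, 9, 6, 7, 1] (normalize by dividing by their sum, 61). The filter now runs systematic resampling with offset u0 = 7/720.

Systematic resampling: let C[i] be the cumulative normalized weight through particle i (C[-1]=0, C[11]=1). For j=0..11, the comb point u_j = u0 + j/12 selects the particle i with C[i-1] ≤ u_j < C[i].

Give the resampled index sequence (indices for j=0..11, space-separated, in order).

C = [7/61, 13/61, 15/61, 20/61, 21/61, 24/61, 32/61, 38/61, 47/61, 53/61, 60/61, 1]
j=0: u_0=7/720 ∈ [0, 7/61) → index 0
j=1: u_1=67/720 ∈ [0, 7/61) → index 0
j=2: u_2=127/720 ∈ [7/61, 13/61) → index 1
j=3: u_3=187/720 ∈ [15/61, 20/61) → index 3
j=4: u_4=247/720 ∈ [20/61, 21/61) → index 4
j=5: u_5=307/720 ∈ [24/61, 32/61) → index 6
j=6: u_6=367/720 ∈ [24/61, 32/61) → index 6
j=7: u_7=427/720 ∈ [32/61, 38/61) → index 7
j=8: u_8=487/720 ∈ [38/61, 47/61) → index 8
j=9: u_9=547/720 ∈ [38/61, 47/61) → index 8
j=10: u_10=607/720 ∈ [47/61, 53/61) → index 9
j=11: u_11=667/720 ∈ [53/61, 60/61) → index 10

0 0 1 3 4 6 6 7 8 8 9 10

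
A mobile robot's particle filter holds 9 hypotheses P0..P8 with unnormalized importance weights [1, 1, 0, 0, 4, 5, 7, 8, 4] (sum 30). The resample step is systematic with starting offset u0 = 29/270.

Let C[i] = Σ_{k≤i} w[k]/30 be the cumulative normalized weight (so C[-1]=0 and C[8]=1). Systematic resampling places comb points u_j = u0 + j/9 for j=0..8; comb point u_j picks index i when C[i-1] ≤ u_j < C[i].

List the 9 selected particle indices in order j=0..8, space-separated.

4 5 5 6 6 7 7 8 8

C = [1/30, 1/15, 1/15, 1/15, 1/5, 11/30, 3/5, 13/15, 1]
j=0: u_0=29/270 ∈ [1/15, 1/5) → index 4
j=1: u_1=59/270 ∈ [1/5, 11/30) → index 5
j=2: u_2=89/270 ∈ [1/5, 11/30) → index 5
j=3: u_3=119/270 ∈ [11/30, 3/5) → index 6
j=4: u_4=149/270 ∈ [11/30, 3/5) → index 6
j=5: u_5=179/270 ∈ [3/5, 13/15) → index 7
j=6: u_6=209/270 ∈ [3/5, 13/15) → index 7
j=7: u_7=239/270 ∈ [13/15, 1) → index 8
j=8: u_8=269/270 ∈ [13/15, 1) → index 8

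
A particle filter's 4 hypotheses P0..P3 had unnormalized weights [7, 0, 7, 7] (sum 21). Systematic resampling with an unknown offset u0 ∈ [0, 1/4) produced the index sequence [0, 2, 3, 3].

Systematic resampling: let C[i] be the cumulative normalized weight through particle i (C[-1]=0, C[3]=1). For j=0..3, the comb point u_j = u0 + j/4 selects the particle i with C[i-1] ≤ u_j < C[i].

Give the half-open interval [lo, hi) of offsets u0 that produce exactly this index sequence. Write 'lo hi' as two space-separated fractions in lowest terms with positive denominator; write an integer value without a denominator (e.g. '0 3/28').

C = [1/3, 1/3, 2/3, 1]
j=0 picked index 0: u0 ∈ [0, 1/3)
j=1 picked index 2: u0 ∈ [1/12, 5/12)
j=2 picked index 3: u0 ∈ [1/6, 1/2)
j=3 picked index 3: u0 ∈ [-1/12, 1/4)
intersection: [1/6, 1/4)

1/6 1/4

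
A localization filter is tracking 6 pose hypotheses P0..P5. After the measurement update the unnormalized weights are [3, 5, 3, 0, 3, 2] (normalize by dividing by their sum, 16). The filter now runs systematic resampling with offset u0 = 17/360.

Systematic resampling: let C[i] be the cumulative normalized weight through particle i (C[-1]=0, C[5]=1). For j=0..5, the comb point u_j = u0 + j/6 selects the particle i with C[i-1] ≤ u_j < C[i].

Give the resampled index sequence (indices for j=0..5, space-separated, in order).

C = [3/16, 1/2, 11/16, 11/16, 7/8, 1]
j=0: u_0=17/360 ∈ [0, 3/16) → index 0
j=1: u_1=77/360 ∈ [3/16, 1/2) → index 1
j=2: u_2=137/360 ∈ [3/16, 1/2) → index 1
j=3: u_3=197/360 ∈ [1/2, 11/16) → index 2
j=4: u_4=257/360 ∈ [11/16, 7/8) → index 4
j=5: u_5=317/360 ∈ [7/8, 1) → index 5

0 1 1 2 4 5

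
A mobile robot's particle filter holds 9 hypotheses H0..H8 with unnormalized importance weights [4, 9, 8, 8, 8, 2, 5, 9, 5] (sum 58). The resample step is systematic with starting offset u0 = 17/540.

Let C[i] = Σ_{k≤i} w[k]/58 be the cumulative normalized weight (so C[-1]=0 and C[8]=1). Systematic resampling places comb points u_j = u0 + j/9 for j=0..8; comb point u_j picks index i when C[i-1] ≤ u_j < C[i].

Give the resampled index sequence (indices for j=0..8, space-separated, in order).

C = [2/29, 13/58, 21/58, 1/2, 37/58, 39/58, 22/29, 53/58, 1]
j=0: u_0=17/540 ∈ [0, 2/29) → index 0
j=1: u_1=77/540 ∈ [2/29, 13/58) → index 1
j=2: u_2=137/540 ∈ [13/58, 21/58) → index 2
j=3: u_3=197/540 ∈ [21/58, 1/2) → index 3
j=4: u_4=257/540 ∈ [21/58, 1/2) → index 3
j=5: u_5=317/540 ∈ [1/2, 37/58) → index 4
j=6: u_6=377/540 ∈ [39/58, 22/29) → index 6
j=7: u_7=437/540 ∈ [22/29, 53/58) → index 7
j=8: u_8=497/540 ∈ [53/58, 1) → index 8

0 1 2 3 3 4 6 7 8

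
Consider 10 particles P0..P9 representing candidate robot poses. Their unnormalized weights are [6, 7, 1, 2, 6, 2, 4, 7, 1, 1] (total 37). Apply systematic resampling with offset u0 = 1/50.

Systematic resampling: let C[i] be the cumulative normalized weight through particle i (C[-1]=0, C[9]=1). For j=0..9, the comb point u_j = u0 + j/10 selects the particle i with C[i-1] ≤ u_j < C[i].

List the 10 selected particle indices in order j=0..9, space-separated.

0 0 1 1 3 4 5 6 7 7

C = [6/37, 13/37, 14/37, 16/37, 22/37, 24/37, 28/37, 35/37, 36/37, 1]
j=0: u_0=1/50 ∈ [0, 6/37) → index 0
j=1: u_1=3/25 ∈ [0, 6/37) → index 0
j=2: u_2=11/50 ∈ [6/37, 13/37) → index 1
j=3: u_3=8/25 ∈ [6/37, 13/37) → index 1
j=4: u_4=21/50 ∈ [14/37, 16/37) → index 3
j=5: u_5=13/25 ∈ [16/37, 22/37) → index 4
j=6: u_6=31/50 ∈ [22/37, 24/37) → index 5
j=7: u_7=18/25 ∈ [24/37, 28/37) → index 6
j=8: u_8=41/50 ∈ [28/37, 35/37) → index 7
j=9: u_9=23/25 ∈ [28/37, 35/37) → index 7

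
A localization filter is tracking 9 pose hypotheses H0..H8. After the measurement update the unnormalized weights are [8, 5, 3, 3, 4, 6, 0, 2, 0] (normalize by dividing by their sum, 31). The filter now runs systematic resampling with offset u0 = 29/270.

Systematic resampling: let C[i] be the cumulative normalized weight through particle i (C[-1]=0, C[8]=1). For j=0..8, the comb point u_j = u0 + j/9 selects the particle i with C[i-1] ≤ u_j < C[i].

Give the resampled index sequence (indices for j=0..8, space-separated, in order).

C = [8/31, 13/31, 16/31, 19/31, 23/31, 29/31, 29/31, 1, 1]
j=0: u_0=29/270 ∈ [0, 8/31) → index 0
j=1: u_1=59/270 ∈ [0, 8/31) → index 0
j=2: u_2=89/270 ∈ [8/31, 13/31) → index 1
j=3: u_3=119/270 ∈ [13/31, 16/31) → index 2
j=4: u_4=149/270 ∈ [16/31, 19/31) → index 3
j=5: u_5=179/270 ∈ [19/31, 23/31) → index 4
j=6: u_6=209/270 ∈ [23/31, 29/31) → index 5
j=7: u_7=239/270 ∈ [23/31, 29/31) → index 5
j=8: u_8=269/270 ∈ [29/31, 1) → index 7

0 0 1 2 3 4 5 5 7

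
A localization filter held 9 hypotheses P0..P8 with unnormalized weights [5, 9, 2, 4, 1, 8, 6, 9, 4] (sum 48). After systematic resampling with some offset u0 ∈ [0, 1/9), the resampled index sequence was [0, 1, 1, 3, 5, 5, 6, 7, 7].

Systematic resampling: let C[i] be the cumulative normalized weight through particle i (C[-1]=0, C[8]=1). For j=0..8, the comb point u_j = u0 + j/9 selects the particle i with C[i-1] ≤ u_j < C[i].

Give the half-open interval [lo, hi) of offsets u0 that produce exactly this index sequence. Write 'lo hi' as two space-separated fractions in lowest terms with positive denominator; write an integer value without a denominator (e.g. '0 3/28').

C = [5/48, 7/24, 1/3, 5/12, 7/16, 29/48, 35/48, 11/12, 1]
j=0 picked index 0: u0 ∈ [0, 5/48)
j=1 picked index 1: u0 ∈ [-1/144, 13/72)
j=2 picked index 1: u0 ∈ [-17/144, 5/72)
j=3 picked index 3: u0 ∈ [0, 1/12)
j=4 picked index 5: u0 ∈ [-1/144, 23/144)
j=5 picked index 5: u0 ∈ [-17/144, 7/144)
j=6 picked index 6: u0 ∈ [-1/16, 1/16)
j=7 picked index 7: u0 ∈ [-7/144, 5/36)
j=8 picked index 7: u0 ∈ [-23/144, 1/36)
intersection: [0, 1/36)

0 1/36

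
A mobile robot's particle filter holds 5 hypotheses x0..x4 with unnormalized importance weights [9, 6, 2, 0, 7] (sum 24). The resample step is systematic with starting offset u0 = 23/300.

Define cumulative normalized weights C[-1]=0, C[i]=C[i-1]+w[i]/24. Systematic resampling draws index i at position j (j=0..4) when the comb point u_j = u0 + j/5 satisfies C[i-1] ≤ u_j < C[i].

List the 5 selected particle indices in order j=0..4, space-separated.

C = [3/8, 5/8, 17/24, 17/24, 1]
j=0: u_0=23/300 ∈ [0, 3/8) → index 0
j=1: u_1=83/300 ∈ [0, 3/8) → index 0
j=2: u_2=143/300 ∈ [3/8, 5/8) → index 1
j=3: u_3=203/300 ∈ [5/8, 17/24) → index 2
j=4: u_4=263/300 ∈ [17/24, 1) → index 4

0 0 1 2 4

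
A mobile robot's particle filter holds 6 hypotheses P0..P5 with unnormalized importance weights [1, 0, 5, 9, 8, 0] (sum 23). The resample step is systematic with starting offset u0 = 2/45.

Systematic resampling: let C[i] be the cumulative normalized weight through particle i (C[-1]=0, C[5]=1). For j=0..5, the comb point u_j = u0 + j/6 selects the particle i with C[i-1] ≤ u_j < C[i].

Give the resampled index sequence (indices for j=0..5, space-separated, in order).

C = [1/23, 1/23, 6/23, 15/23, 1, 1]
j=0: u_0=2/45 ∈ [1/23, 6/23) → index 2
j=1: u_1=19/90 ∈ [1/23, 6/23) → index 2
j=2: u_2=17/45 ∈ [6/23, 15/23) → index 3
j=3: u_3=49/90 ∈ [6/23, 15/23) → index 3
j=4: u_4=32/45 ∈ [15/23, 1) → index 4
j=5: u_5=79/90 ∈ [15/23, 1) → index 4

2 2 3 3 4 4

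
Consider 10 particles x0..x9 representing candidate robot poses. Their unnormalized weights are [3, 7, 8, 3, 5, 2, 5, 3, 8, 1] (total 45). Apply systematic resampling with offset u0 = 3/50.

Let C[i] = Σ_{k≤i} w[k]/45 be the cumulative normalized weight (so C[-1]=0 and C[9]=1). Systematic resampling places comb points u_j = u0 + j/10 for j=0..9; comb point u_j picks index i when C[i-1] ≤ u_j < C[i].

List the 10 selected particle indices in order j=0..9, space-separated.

0 1 2 2 3 4 6 7 8 8

C = [1/15, 2/9, 2/5, 7/15, 26/45, 28/45, 11/15, 4/5, 44/45, 1]
j=0: u_0=3/50 ∈ [0, 1/15) → index 0
j=1: u_1=4/25 ∈ [1/15, 2/9) → index 1
j=2: u_2=13/50 ∈ [2/9, 2/5) → index 2
j=3: u_3=9/25 ∈ [2/9, 2/5) → index 2
j=4: u_4=23/50 ∈ [2/5, 7/15) → index 3
j=5: u_5=14/25 ∈ [7/15, 26/45) → index 4
j=6: u_6=33/50 ∈ [28/45, 11/15) → index 6
j=7: u_7=19/25 ∈ [11/15, 4/5) → index 7
j=8: u_8=43/50 ∈ [4/5, 44/45) → index 8
j=9: u_9=24/25 ∈ [4/5, 44/45) → index 8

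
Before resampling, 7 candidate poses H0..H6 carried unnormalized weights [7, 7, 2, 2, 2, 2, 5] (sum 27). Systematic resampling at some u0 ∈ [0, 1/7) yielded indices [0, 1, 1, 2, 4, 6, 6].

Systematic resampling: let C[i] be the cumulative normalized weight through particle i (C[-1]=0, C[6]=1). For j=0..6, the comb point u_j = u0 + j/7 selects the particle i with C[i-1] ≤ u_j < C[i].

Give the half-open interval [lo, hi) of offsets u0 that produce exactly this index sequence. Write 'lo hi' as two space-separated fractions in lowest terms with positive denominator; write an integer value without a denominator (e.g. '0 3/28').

C = [7/27, 14/27, 16/27, 2/3, 20/27, 22/27, 1]
j=0 picked index 0: u0 ∈ [0, 7/27)
j=1 picked index 1: u0 ∈ [22/189, 71/189)
j=2 picked index 1: u0 ∈ [-5/189, 44/189)
j=3 picked index 2: u0 ∈ [17/189, 31/189)
j=4 picked index 4: u0 ∈ [2/21, 32/189)
j=5 picked index 6: u0 ∈ [19/189, 2/7)
j=6 picked index 6: u0 ∈ [-8/189, 1/7)
intersection: [22/189, 1/7)

22/189 1/7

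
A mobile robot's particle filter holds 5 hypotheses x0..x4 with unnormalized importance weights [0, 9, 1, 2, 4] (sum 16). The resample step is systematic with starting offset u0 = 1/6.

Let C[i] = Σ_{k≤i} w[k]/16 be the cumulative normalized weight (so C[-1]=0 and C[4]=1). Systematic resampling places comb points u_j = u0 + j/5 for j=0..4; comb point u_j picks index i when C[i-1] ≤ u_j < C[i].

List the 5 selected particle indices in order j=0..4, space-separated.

C = [0, 9/16, 5/8, 3/4, 1]
j=0: u_0=1/6 ∈ [0, 9/16) → index 1
j=1: u_1=11/30 ∈ [0, 9/16) → index 1
j=2: u_2=17/30 ∈ [9/16, 5/8) → index 2
j=3: u_3=23/30 ∈ [3/4, 1) → index 4
j=4: u_4=29/30 ∈ [3/4, 1) → index 4

1 1 2 4 4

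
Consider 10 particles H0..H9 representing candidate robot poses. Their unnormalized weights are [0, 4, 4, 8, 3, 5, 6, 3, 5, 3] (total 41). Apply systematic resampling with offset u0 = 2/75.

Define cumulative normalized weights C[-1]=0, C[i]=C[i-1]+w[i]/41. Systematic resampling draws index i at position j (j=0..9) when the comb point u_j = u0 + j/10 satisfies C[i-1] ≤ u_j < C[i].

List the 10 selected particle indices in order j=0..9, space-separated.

1 2 3 3 4 5 6 6 8 8

C = [0, 4/41, 8/41, 16/41, 19/41, 24/41, 30/41, 33/41, 38/41, 1]
j=0: u_0=2/75 ∈ [0, 4/41) → index 1
j=1: u_1=19/150 ∈ [4/41, 8/41) → index 2
j=2: u_2=17/75 ∈ [8/41, 16/41) → index 3
j=3: u_3=49/150 ∈ [8/41, 16/41) → index 3
j=4: u_4=32/75 ∈ [16/41, 19/41) → index 4
j=5: u_5=79/150 ∈ [19/41, 24/41) → index 5
j=6: u_6=47/75 ∈ [24/41, 30/41) → index 6
j=7: u_7=109/150 ∈ [24/41, 30/41) → index 6
j=8: u_8=62/75 ∈ [33/41, 38/41) → index 8
j=9: u_9=139/150 ∈ [33/41, 38/41) → index 8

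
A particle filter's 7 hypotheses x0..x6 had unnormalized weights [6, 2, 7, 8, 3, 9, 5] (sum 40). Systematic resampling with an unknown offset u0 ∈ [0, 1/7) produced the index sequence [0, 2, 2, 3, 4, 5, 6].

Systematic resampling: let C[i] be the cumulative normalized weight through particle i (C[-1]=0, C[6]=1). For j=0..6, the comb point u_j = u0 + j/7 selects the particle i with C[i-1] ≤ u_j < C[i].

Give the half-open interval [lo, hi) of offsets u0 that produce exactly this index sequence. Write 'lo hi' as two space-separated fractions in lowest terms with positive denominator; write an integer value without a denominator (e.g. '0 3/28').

2/35 11/140

C = [3/20, 1/5, 3/8, 23/40, 13/20, 7/8, 1]
j=0 picked index 0: u0 ∈ [0, 3/20)
j=1 picked index 2: u0 ∈ [2/35, 13/56)
j=2 picked index 2: u0 ∈ [-3/35, 5/56)
j=3 picked index 3: u0 ∈ [-3/56, 41/280)
j=4 picked index 4: u0 ∈ [1/280, 11/140)
j=5 picked index 5: u0 ∈ [-9/140, 9/56)
j=6 picked index 6: u0 ∈ [1/56, 1/7)
intersection: [2/35, 11/140)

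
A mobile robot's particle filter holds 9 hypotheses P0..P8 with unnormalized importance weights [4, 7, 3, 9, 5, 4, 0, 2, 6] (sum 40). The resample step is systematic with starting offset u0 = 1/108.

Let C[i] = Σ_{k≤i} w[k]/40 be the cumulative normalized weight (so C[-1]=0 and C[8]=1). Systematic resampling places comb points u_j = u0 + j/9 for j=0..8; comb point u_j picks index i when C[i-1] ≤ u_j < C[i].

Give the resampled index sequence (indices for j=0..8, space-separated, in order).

0 1 1 2 3 3 4 5 8

C = [1/10, 11/40, 7/20, 23/40, 7/10, 4/5, 4/5, 17/20, 1]
j=0: u_0=1/108 ∈ [0, 1/10) → index 0
j=1: u_1=13/108 ∈ [1/10, 11/40) → index 1
j=2: u_2=25/108 ∈ [1/10, 11/40) → index 1
j=3: u_3=37/108 ∈ [11/40, 7/20) → index 2
j=4: u_4=49/108 ∈ [7/20, 23/40) → index 3
j=5: u_5=61/108 ∈ [7/20, 23/40) → index 3
j=6: u_6=73/108 ∈ [23/40, 7/10) → index 4
j=7: u_7=85/108 ∈ [7/10, 4/5) → index 5
j=8: u_8=97/108 ∈ [17/20, 1) → index 8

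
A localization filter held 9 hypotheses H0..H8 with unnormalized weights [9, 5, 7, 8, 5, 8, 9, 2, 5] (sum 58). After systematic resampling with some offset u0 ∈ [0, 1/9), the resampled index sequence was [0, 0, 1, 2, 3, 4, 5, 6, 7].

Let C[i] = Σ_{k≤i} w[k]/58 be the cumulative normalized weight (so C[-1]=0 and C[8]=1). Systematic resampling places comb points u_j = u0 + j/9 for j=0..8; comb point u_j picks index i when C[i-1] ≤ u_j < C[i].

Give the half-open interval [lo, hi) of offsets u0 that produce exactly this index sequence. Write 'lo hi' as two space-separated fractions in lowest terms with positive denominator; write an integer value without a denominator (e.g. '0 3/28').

0 5/261

C = [9/58, 7/29, 21/58, 1/2, 17/29, 21/29, 51/58, 53/58, 1]
j=0 picked index 0: u0 ∈ [0, 9/58)
j=1 picked index 0: u0 ∈ [-1/9, 23/522)
j=2 picked index 1: u0 ∈ [-35/522, 5/261)
j=3 picked index 2: u0 ∈ [-8/87, 5/174)
j=4 picked index 3: u0 ∈ [-43/522, 1/18)
j=5 picked index 4: u0 ∈ [-1/18, 8/261)
j=6 picked index 5: u0 ∈ [-7/87, 5/87)
j=7 picked index 6: u0 ∈ [-14/261, 53/522)
j=8 picked index 7: u0 ∈ [-5/522, 13/522)
intersection: [0, 5/261)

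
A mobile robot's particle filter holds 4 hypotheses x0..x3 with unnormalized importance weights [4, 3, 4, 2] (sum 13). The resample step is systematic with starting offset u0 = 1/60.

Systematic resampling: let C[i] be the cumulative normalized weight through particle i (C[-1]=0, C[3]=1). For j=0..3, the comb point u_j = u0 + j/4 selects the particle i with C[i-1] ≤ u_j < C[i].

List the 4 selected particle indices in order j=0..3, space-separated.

C = [4/13, 7/13, 11/13, 1]
j=0: u_0=1/60 ∈ [0, 4/13) → index 0
j=1: u_1=4/15 ∈ [0, 4/13) → index 0
j=2: u_2=31/60 ∈ [4/13, 7/13) → index 1
j=3: u_3=23/30 ∈ [7/13, 11/13) → index 2

0 0 1 2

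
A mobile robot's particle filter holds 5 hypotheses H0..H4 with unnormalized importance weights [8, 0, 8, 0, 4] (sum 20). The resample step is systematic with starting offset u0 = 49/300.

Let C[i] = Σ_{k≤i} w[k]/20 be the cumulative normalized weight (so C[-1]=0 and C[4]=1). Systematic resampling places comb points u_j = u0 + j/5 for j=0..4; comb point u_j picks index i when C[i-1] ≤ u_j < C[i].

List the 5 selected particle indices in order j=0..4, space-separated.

C = [2/5, 2/5, 4/5, 4/5, 1]
j=0: u_0=49/300 ∈ [0, 2/5) → index 0
j=1: u_1=109/300 ∈ [0, 2/5) → index 0
j=2: u_2=169/300 ∈ [2/5, 4/5) → index 2
j=3: u_3=229/300 ∈ [2/5, 4/5) → index 2
j=4: u_4=289/300 ∈ [4/5, 1) → index 4

0 0 2 2 4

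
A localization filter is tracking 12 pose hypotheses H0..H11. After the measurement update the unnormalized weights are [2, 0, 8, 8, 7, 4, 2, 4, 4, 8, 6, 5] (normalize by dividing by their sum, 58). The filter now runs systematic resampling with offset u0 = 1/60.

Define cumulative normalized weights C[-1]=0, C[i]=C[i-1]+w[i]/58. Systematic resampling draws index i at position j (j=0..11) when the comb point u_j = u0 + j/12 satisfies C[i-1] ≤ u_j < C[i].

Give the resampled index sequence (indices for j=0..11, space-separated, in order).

C = [1/29, 1/29, 5/29, 9/29, 25/58, 1/2, 31/58, 35/58, 39/58, 47/58, 53/58, 1]
j=0: u_0=1/60 ∈ [0, 1/29) → index 0
j=1: u_1=1/10 ∈ [1/29, 5/29) → index 2
j=2: u_2=11/60 ∈ [5/29, 9/29) → index 3
j=3: u_3=4/15 ∈ [5/29, 9/29) → index 3
j=4: u_4=7/20 ∈ [9/29, 25/58) → index 4
j=5: u_5=13/30 ∈ [25/58, 1/2) → index 5
j=6: u_6=31/60 ∈ [1/2, 31/58) → index 6
j=7: u_7=3/5 ∈ [31/58, 35/58) → index 7
j=8: u_8=41/60 ∈ [39/58, 47/58) → index 9
j=9: u_9=23/30 ∈ [39/58, 47/58) → index 9
j=10: u_10=17/20 ∈ [47/58, 53/58) → index 10
j=11: u_11=14/15 ∈ [53/58, 1) → index 11

0 2 3 3 4 5 6 7 9 9 10 11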